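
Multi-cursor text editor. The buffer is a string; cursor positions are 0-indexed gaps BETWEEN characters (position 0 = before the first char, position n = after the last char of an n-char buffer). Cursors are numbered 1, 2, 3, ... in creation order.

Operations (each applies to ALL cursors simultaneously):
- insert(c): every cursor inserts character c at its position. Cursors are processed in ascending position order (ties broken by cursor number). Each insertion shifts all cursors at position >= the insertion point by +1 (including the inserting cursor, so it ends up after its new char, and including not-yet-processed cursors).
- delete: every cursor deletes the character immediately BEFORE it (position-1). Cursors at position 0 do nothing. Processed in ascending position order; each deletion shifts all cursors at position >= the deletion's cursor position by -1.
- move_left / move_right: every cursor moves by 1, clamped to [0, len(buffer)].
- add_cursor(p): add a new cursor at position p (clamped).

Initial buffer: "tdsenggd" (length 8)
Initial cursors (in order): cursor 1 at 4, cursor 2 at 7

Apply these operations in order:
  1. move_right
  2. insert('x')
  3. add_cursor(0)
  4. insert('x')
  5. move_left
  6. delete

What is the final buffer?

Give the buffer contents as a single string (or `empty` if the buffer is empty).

After op 1 (move_right): buffer="tdsenggd" (len 8), cursors c1@5 c2@8, authorship ........
After op 2 (insert('x')): buffer="tdsenxggdx" (len 10), cursors c1@6 c2@10, authorship .....1...2
After op 3 (add_cursor(0)): buffer="tdsenxggdx" (len 10), cursors c3@0 c1@6 c2@10, authorship .....1...2
After op 4 (insert('x')): buffer="xtdsenxxggdxx" (len 13), cursors c3@1 c1@8 c2@13, authorship 3.....11...22
After op 5 (move_left): buffer="xtdsenxxggdxx" (len 13), cursors c3@0 c1@7 c2@12, authorship 3.....11...22
After op 6 (delete): buffer="xtdsenxggdx" (len 11), cursors c3@0 c1@6 c2@10, authorship 3.....1...2

Answer: xtdsenxggdx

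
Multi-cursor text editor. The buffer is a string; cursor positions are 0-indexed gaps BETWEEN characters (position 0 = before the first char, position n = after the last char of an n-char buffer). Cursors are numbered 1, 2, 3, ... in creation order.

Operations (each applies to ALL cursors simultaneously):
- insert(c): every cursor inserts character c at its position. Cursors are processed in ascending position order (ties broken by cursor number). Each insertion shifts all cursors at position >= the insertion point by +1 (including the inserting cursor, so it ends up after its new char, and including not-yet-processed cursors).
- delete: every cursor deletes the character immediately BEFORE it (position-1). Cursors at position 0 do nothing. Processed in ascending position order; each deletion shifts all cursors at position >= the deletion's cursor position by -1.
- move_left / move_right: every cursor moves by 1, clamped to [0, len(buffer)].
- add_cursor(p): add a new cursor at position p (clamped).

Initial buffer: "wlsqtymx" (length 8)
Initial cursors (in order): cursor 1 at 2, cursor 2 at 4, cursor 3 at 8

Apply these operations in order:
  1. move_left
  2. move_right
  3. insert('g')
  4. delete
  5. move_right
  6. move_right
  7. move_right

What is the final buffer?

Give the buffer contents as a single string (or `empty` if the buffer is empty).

After op 1 (move_left): buffer="wlsqtymx" (len 8), cursors c1@1 c2@3 c3@7, authorship ........
After op 2 (move_right): buffer="wlsqtymx" (len 8), cursors c1@2 c2@4 c3@8, authorship ........
After op 3 (insert('g')): buffer="wlgsqgtymxg" (len 11), cursors c1@3 c2@6 c3@11, authorship ..1..2....3
After op 4 (delete): buffer="wlsqtymx" (len 8), cursors c1@2 c2@4 c3@8, authorship ........
After op 5 (move_right): buffer="wlsqtymx" (len 8), cursors c1@3 c2@5 c3@8, authorship ........
After op 6 (move_right): buffer="wlsqtymx" (len 8), cursors c1@4 c2@6 c3@8, authorship ........
After op 7 (move_right): buffer="wlsqtymx" (len 8), cursors c1@5 c2@7 c3@8, authorship ........

Answer: wlsqtymx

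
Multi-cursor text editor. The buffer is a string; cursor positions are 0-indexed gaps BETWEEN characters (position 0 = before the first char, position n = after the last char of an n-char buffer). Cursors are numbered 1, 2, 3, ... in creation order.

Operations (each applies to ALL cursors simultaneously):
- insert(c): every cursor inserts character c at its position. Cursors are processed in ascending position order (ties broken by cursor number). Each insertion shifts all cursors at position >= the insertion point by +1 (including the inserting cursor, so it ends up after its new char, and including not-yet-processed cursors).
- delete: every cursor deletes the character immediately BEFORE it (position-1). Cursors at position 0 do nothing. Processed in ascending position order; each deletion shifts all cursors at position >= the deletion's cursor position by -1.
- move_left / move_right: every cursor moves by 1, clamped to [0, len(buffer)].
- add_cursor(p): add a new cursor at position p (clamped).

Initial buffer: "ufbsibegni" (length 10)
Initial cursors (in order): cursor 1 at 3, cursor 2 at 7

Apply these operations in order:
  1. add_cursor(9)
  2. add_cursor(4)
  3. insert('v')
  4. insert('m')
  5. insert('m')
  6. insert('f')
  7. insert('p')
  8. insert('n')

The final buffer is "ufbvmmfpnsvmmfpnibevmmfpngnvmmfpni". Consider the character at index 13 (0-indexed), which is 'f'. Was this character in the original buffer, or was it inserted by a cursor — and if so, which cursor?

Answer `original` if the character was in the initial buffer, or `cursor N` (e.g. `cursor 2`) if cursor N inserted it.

After op 1 (add_cursor(9)): buffer="ufbsibegni" (len 10), cursors c1@3 c2@7 c3@9, authorship ..........
After op 2 (add_cursor(4)): buffer="ufbsibegni" (len 10), cursors c1@3 c4@4 c2@7 c3@9, authorship ..........
After op 3 (insert('v')): buffer="ufbvsvibevgnvi" (len 14), cursors c1@4 c4@6 c2@10 c3@13, authorship ...1.4...2..3.
After op 4 (insert('m')): buffer="ufbvmsvmibevmgnvmi" (len 18), cursors c1@5 c4@8 c2@13 c3@17, authorship ...11.44...22..33.
After op 5 (insert('m')): buffer="ufbvmmsvmmibevmmgnvmmi" (len 22), cursors c1@6 c4@10 c2@16 c3@21, authorship ...111.444...222..333.
After op 6 (insert('f')): buffer="ufbvmmfsvmmfibevmmfgnvmmfi" (len 26), cursors c1@7 c4@12 c2@19 c3@25, authorship ...1111.4444...2222..3333.
After op 7 (insert('p')): buffer="ufbvmmfpsvmmfpibevmmfpgnvmmfpi" (len 30), cursors c1@8 c4@14 c2@22 c3@29, authorship ...11111.44444...22222..33333.
After op 8 (insert('n')): buffer="ufbvmmfpnsvmmfpnibevmmfpngnvmmfpni" (len 34), cursors c1@9 c4@16 c2@25 c3@33, authorship ...111111.444444...222222..333333.
Authorship (.=original, N=cursor N): . . . 1 1 1 1 1 1 . 4 4 4 4 4 4 . . . 2 2 2 2 2 2 . . 3 3 3 3 3 3 .
Index 13: author = 4

Answer: cursor 4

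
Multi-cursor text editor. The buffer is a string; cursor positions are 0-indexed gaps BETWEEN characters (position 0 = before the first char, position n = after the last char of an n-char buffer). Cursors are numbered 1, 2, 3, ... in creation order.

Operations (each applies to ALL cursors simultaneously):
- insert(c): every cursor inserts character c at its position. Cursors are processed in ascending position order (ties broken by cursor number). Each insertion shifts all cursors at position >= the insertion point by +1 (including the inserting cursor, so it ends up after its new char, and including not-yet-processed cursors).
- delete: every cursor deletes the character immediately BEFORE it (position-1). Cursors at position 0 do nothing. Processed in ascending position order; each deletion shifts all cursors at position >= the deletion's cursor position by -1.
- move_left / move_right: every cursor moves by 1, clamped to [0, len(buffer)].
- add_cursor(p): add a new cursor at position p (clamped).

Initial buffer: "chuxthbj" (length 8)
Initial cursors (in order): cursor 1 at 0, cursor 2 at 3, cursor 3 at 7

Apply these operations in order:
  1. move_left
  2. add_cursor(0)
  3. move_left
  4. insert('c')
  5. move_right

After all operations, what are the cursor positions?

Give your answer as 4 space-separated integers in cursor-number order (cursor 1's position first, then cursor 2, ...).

Answer: 3 5 10 3

Derivation:
After op 1 (move_left): buffer="chuxthbj" (len 8), cursors c1@0 c2@2 c3@6, authorship ........
After op 2 (add_cursor(0)): buffer="chuxthbj" (len 8), cursors c1@0 c4@0 c2@2 c3@6, authorship ........
After op 3 (move_left): buffer="chuxthbj" (len 8), cursors c1@0 c4@0 c2@1 c3@5, authorship ........
After op 4 (insert('c')): buffer="cccchuxtchbj" (len 12), cursors c1@2 c4@2 c2@4 c3@9, authorship 14.2....3...
After op 5 (move_right): buffer="cccchuxtchbj" (len 12), cursors c1@3 c4@3 c2@5 c3@10, authorship 14.2....3...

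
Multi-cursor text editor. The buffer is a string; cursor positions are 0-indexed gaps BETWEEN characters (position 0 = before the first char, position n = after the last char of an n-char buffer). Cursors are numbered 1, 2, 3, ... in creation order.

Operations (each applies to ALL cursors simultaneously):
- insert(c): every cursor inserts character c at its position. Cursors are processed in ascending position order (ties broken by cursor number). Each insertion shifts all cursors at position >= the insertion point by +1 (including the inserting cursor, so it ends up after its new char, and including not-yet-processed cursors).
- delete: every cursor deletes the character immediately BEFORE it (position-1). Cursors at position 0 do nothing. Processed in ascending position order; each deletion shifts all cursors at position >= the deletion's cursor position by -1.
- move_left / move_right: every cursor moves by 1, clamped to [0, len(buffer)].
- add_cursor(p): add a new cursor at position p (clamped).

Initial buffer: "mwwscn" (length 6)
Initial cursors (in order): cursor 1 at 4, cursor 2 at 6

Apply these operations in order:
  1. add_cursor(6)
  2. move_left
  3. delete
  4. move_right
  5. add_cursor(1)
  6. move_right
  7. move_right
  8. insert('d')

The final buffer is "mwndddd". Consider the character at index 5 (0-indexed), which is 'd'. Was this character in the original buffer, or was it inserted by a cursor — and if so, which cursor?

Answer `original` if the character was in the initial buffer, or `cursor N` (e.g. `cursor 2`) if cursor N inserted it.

Answer: cursor 3

Derivation:
After op 1 (add_cursor(6)): buffer="mwwscn" (len 6), cursors c1@4 c2@6 c3@6, authorship ......
After op 2 (move_left): buffer="mwwscn" (len 6), cursors c1@3 c2@5 c3@5, authorship ......
After op 3 (delete): buffer="mwn" (len 3), cursors c1@2 c2@2 c3@2, authorship ...
After op 4 (move_right): buffer="mwn" (len 3), cursors c1@3 c2@3 c3@3, authorship ...
After op 5 (add_cursor(1)): buffer="mwn" (len 3), cursors c4@1 c1@3 c2@3 c3@3, authorship ...
After op 6 (move_right): buffer="mwn" (len 3), cursors c4@2 c1@3 c2@3 c3@3, authorship ...
After op 7 (move_right): buffer="mwn" (len 3), cursors c1@3 c2@3 c3@3 c4@3, authorship ...
After op 8 (insert('d')): buffer="mwndddd" (len 7), cursors c1@7 c2@7 c3@7 c4@7, authorship ...1234
Authorship (.=original, N=cursor N): . . . 1 2 3 4
Index 5: author = 3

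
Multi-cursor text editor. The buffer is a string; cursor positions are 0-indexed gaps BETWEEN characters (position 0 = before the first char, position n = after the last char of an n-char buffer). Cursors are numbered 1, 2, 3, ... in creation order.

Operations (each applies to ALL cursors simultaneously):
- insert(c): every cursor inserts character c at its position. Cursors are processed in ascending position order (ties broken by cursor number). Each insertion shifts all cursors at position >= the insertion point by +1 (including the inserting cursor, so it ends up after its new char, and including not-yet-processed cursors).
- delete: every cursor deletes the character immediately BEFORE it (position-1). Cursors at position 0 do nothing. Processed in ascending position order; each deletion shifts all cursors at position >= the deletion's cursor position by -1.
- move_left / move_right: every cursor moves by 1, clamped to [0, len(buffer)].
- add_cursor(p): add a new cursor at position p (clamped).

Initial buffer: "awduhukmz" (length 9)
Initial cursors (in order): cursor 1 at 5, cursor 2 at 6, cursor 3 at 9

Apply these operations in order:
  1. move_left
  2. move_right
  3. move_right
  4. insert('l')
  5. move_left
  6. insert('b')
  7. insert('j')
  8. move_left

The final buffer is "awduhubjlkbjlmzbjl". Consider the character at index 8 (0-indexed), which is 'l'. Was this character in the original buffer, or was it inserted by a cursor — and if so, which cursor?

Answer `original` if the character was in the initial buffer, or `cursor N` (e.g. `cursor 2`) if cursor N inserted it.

Answer: cursor 1

Derivation:
After op 1 (move_left): buffer="awduhukmz" (len 9), cursors c1@4 c2@5 c3@8, authorship .........
After op 2 (move_right): buffer="awduhukmz" (len 9), cursors c1@5 c2@6 c3@9, authorship .........
After op 3 (move_right): buffer="awduhukmz" (len 9), cursors c1@6 c2@7 c3@9, authorship .........
After op 4 (insert('l')): buffer="awduhulklmzl" (len 12), cursors c1@7 c2@9 c3@12, authorship ......1.2..3
After op 5 (move_left): buffer="awduhulklmzl" (len 12), cursors c1@6 c2@8 c3@11, authorship ......1.2..3
After op 6 (insert('b')): buffer="awduhublkblmzbl" (len 15), cursors c1@7 c2@10 c3@14, authorship ......11.22..33
After op 7 (insert('j')): buffer="awduhubjlkbjlmzbjl" (len 18), cursors c1@8 c2@12 c3@17, authorship ......111.222..333
After op 8 (move_left): buffer="awduhubjlkbjlmzbjl" (len 18), cursors c1@7 c2@11 c3@16, authorship ......111.222..333
Authorship (.=original, N=cursor N): . . . . . . 1 1 1 . 2 2 2 . . 3 3 3
Index 8: author = 1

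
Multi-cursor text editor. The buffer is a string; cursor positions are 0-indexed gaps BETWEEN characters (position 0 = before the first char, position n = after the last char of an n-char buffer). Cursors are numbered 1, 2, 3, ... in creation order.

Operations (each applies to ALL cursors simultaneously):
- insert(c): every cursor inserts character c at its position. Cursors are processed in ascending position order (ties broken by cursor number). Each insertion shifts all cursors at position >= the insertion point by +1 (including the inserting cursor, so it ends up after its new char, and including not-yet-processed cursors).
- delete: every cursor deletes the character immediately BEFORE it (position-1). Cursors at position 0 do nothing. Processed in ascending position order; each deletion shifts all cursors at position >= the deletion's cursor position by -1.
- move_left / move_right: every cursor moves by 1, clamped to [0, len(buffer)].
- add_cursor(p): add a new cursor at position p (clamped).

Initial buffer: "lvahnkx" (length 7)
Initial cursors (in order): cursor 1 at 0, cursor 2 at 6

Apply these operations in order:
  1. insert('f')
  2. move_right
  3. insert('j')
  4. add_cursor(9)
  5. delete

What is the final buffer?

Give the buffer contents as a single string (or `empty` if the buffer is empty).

Answer: flvahnkx

Derivation:
After op 1 (insert('f')): buffer="flvahnkfx" (len 9), cursors c1@1 c2@8, authorship 1......2.
After op 2 (move_right): buffer="flvahnkfx" (len 9), cursors c1@2 c2@9, authorship 1......2.
After op 3 (insert('j')): buffer="fljvahnkfxj" (len 11), cursors c1@3 c2@11, authorship 1.1.....2.2
After op 4 (add_cursor(9)): buffer="fljvahnkfxj" (len 11), cursors c1@3 c3@9 c2@11, authorship 1.1.....2.2
After op 5 (delete): buffer="flvahnkx" (len 8), cursors c1@2 c3@7 c2@8, authorship 1.......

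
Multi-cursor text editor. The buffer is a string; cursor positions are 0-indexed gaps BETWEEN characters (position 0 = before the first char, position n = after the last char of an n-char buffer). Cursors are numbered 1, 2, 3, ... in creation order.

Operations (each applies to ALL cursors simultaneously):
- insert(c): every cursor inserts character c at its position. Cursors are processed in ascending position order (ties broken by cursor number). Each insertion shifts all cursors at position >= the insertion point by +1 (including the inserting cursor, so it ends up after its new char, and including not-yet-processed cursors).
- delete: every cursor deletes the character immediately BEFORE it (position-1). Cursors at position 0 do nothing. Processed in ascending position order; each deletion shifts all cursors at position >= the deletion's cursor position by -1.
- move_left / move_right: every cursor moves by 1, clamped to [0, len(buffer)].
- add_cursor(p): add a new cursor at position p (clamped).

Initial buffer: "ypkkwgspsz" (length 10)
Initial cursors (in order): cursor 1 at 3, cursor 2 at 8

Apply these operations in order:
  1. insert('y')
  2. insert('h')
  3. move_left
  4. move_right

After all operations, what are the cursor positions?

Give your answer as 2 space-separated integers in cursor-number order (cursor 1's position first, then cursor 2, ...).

After op 1 (insert('y')): buffer="ypkykwgspysz" (len 12), cursors c1@4 c2@10, authorship ...1.....2..
After op 2 (insert('h')): buffer="ypkyhkwgspyhsz" (len 14), cursors c1@5 c2@12, authorship ...11.....22..
After op 3 (move_left): buffer="ypkyhkwgspyhsz" (len 14), cursors c1@4 c2@11, authorship ...11.....22..
After op 4 (move_right): buffer="ypkyhkwgspyhsz" (len 14), cursors c1@5 c2@12, authorship ...11.....22..

Answer: 5 12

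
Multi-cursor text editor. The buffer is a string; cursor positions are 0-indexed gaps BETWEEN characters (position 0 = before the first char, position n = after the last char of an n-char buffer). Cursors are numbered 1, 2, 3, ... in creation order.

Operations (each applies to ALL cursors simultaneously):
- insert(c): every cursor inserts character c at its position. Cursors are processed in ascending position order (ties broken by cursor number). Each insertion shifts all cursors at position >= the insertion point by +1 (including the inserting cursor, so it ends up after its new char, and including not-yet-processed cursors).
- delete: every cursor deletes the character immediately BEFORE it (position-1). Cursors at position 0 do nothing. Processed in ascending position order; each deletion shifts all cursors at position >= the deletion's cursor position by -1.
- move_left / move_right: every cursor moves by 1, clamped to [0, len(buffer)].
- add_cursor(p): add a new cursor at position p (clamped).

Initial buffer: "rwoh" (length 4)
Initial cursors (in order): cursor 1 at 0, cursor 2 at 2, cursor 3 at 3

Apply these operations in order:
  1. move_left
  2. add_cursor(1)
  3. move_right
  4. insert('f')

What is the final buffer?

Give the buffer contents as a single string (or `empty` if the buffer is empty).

Answer: rfwffofh

Derivation:
After op 1 (move_left): buffer="rwoh" (len 4), cursors c1@0 c2@1 c3@2, authorship ....
After op 2 (add_cursor(1)): buffer="rwoh" (len 4), cursors c1@0 c2@1 c4@1 c3@2, authorship ....
After op 3 (move_right): buffer="rwoh" (len 4), cursors c1@1 c2@2 c4@2 c3@3, authorship ....
After op 4 (insert('f')): buffer="rfwffofh" (len 8), cursors c1@2 c2@5 c4@5 c3@7, authorship .1.24.3.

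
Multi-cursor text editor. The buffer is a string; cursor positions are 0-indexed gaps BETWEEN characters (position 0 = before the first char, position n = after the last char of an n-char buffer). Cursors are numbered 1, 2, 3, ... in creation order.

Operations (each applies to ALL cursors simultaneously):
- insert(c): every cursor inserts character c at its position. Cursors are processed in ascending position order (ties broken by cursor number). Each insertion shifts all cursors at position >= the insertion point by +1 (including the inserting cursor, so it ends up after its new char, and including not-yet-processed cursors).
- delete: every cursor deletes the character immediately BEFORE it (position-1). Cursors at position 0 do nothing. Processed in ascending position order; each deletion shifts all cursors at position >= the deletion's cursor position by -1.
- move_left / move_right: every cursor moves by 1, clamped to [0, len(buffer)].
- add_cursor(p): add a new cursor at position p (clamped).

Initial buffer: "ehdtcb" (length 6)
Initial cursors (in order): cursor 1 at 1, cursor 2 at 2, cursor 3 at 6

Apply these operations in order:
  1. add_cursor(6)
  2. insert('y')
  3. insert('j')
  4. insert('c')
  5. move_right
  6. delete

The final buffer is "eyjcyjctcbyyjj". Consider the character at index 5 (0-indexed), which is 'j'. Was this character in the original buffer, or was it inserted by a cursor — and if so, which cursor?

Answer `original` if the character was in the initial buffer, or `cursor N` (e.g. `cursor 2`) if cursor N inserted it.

After op 1 (add_cursor(6)): buffer="ehdtcb" (len 6), cursors c1@1 c2@2 c3@6 c4@6, authorship ......
After op 2 (insert('y')): buffer="eyhydtcbyy" (len 10), cursors c1@2 c2@4 c3@10 c4@10, authorship .1.2....34
After op 3 (insert('j')): buffer="eyjhyjdtcbyyjj" (len 14), cursors c1@3 c2@6 c3@14 c4@14, authorship .11.22....3434
After op 4 (insert('c')): buffer="eyjchyjcdtcbyyjjcc" (len 18), cursors c1@4 c2@8 c3@18 c4@18, authorship .111.222....343434
After op 5 (move_right): buffer="eyjchyjcdtcbyyjjcc" (len 18), cursors c1@5 c2@9 c3@18 c4@18, authorship .111.222....343434
After op 6 (delete): buffer="eyjcyjctcbyyjj" (len 14), cursors c1@4 c2@7 c3@14 c4@14, authorship .111222...3434
Authorship (.=original, N=cursor N): . 1 1 1 2 2 2 . . . 3 4 3 4
Index 5: author = 2

Answer: cursor 2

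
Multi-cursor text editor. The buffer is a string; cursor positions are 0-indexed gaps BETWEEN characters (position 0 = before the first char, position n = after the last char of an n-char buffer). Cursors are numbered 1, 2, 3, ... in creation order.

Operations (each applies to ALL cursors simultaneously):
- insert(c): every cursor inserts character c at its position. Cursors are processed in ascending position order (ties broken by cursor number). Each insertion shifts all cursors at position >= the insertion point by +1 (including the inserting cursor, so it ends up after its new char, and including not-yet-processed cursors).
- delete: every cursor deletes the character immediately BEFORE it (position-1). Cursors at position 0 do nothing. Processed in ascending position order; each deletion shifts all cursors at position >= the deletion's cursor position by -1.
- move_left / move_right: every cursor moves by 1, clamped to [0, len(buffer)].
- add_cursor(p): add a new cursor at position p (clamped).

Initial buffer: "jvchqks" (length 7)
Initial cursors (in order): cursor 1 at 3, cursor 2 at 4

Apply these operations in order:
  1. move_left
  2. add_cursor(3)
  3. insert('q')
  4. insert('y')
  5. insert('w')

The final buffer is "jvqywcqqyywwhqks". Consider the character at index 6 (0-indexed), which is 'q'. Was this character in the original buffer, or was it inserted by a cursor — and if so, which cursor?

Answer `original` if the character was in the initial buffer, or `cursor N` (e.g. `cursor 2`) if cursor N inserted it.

Answer: cursor 2

Derivation:
After op 1 (move_left): buffer="jvchqks" (len 7), cursors c1@2 c2@3, authorship .......
After op 2 (add_cursor(3)): buffer="jvchqks" (len 7), cursors c1@2 c2@3 c3@3, authorship .......
After op 3 (insert('q')): buffer="jvqcqqhqks" (len 10), cursors c1@3 c2@6 c3@6, authorship ..1.23....
After op 4 (insert('y')): buffer="jvqycqqyyhqks" (len 13), cursors c1@4 c2@9 c3@9, authorship ..11.2323....
After op 5 (insert('w')): buffer="jvqywcqqyywwhqks" (len 16), cursors c1@5 c2@12 c3@12, authorship ..111.232323....
Authorship (.=original, N=cursor N): . . 1 1 1 . 2 3 2 3 2 3 . . . .
Index 6: author = 2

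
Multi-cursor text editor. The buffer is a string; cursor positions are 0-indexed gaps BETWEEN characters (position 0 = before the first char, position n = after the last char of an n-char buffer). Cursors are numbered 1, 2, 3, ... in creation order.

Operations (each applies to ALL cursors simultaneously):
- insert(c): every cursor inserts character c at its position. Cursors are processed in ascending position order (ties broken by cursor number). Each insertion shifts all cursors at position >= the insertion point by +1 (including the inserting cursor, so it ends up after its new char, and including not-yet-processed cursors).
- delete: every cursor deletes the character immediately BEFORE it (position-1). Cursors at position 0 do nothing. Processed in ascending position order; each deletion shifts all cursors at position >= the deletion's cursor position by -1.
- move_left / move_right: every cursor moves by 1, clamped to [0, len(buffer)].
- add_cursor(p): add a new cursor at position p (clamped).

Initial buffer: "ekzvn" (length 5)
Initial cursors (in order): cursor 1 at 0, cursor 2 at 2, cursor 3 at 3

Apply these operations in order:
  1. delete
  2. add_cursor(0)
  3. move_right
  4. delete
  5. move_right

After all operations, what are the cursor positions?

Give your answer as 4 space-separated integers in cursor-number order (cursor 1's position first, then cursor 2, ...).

After op 1 (delete): buffer="evn" (len 3), cursors c1@0 c2@1 c3@1, authorship ...
After op 2 (add_cursor(0)): buffer="evn" (len 3), cursors c1@0 c4@0 c2@1 c3@1, authorship ...
After op 3 (move_right): buffer="evn" (len 3), cursors c1@1 c4@1 c2@2 c3@2, authorship ...
After op 4 (delete): buffer="n" (len 1), cursors c1@0 c2@0 c3@0 c4@0, authorship .
After op 5 (move_right): buffer="n" (len 1), cursors c1@1 c2@1 c3@1 c4@1, authorship .

Answer: 1 1 1 1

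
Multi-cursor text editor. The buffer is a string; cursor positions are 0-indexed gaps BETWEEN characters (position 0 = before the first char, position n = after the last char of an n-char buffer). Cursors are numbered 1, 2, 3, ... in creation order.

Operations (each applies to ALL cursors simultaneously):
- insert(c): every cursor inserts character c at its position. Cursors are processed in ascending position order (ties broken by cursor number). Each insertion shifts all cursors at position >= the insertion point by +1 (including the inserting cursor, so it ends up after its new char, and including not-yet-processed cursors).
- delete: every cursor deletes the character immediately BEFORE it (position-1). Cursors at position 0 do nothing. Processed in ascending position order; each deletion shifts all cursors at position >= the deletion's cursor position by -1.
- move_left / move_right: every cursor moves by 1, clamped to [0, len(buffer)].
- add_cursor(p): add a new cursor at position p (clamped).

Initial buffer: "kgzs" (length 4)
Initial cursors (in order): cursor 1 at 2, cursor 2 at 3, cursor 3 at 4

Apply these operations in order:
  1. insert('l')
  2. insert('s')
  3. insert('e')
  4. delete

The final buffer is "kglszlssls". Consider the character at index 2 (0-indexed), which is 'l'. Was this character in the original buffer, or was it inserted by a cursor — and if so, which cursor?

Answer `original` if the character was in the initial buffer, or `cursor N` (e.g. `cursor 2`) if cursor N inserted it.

After op 1 (insert('l')): buffer="kglzlsl" (len 7), cursors c1@3 c2@5 c3@7, authorship ..1.2.3
After op 2 (insert('s')): buffer="kglszlssls" (len 10), cursors c1@4 c2@7 c3@10, authorship ..11.22.33
After op 3 (insert('e')): buffer="kglsezlseslse" (len 13), cursors c1@5 c2@9 c3@13, authorship ..111.222.333
After op 4 (delete): buffer="kglszlssls" (len 10), cursors c1@4 c2@7 c3@10, authorship ..11.22.33
Authorship (.=original, N=cursor N): . . 1 1 . 2 2 . 3 3
Index 2: author = 1

Answer: cursor 1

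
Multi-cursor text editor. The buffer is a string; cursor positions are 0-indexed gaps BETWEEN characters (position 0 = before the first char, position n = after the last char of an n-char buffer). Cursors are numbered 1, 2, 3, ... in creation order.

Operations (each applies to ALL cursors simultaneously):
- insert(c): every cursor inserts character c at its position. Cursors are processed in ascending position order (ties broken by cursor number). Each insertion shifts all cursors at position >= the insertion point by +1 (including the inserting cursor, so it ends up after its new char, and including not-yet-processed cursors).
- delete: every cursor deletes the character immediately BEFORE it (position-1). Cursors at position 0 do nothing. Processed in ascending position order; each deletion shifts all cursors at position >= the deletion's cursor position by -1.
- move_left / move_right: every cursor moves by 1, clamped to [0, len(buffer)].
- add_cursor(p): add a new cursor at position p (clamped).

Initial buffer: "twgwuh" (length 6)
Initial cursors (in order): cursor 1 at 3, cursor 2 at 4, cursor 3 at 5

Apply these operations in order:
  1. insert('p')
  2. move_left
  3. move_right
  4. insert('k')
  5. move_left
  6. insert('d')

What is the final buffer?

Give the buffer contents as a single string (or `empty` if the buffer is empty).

Answer: twgpdkwpdkupdkh

Derivation:
After op 1 (insert('p')): buffer="twgpwpuph" (len 9), cursors c1@4 c2@6 c3@8, authorship ...1.2.3.
After op 2 (move_left): buffer="twgpwpuph" (len 9), cursors c1@3 c2@5 c3@7, authorship ...1.2.3.
After op 3 (move_right): buffer="twgpwpuph" (len 9), cursors c1@4 c2@6 c3@8, authorship ...1.2.3.
After op 4 (insert('k')): buffer="twgpkwpkupkh" (len 12), cursors c1@5 c2@8 c3@11, authorship ...11.22.33.
After op 5 (move_left): buffer="twgpkwpkupkh" (len 12), cursors c1@4 c2@7 c3@10, authorship ...11.22.33.
After op 6 (insert('d')): buffer="twgpdkwpdkupdkh" (len 15), cursors c1@5 c2@9 c3@13, authorship ...111.222.333.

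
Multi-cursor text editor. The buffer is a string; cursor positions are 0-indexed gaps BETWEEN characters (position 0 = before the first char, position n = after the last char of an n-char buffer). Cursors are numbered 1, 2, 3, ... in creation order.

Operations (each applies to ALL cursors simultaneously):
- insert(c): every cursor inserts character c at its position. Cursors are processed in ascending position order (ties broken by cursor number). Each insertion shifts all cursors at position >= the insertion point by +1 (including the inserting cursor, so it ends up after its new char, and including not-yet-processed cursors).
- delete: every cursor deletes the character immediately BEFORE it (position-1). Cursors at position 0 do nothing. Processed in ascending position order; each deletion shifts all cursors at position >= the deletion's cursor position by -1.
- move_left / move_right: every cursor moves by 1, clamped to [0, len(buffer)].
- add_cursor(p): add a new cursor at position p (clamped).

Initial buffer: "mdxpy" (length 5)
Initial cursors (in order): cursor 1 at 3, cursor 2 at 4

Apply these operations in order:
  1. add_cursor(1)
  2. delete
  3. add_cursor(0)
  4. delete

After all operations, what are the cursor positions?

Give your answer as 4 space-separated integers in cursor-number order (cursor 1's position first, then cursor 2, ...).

After op 1 (add_cursor(1)): buffer="mdxpy" (len 5), cursors c3@1 c1@3 c2@4, authorship .....
After op 2 (delete): buffer="dy" (len 2), cursors c3@0 c1@1 c2@1, authorship ..
After op 3 (add_cursor(0)): buffer="dy" (len 2), cursors c3@0 c4@0 c1@1 c2@1, authorship ..
After op 4 (delete): buffer="y" (len 1), cursors c1@0 c2@0 c3@0 c4@0, authorship .

Answer: 0 0 0 0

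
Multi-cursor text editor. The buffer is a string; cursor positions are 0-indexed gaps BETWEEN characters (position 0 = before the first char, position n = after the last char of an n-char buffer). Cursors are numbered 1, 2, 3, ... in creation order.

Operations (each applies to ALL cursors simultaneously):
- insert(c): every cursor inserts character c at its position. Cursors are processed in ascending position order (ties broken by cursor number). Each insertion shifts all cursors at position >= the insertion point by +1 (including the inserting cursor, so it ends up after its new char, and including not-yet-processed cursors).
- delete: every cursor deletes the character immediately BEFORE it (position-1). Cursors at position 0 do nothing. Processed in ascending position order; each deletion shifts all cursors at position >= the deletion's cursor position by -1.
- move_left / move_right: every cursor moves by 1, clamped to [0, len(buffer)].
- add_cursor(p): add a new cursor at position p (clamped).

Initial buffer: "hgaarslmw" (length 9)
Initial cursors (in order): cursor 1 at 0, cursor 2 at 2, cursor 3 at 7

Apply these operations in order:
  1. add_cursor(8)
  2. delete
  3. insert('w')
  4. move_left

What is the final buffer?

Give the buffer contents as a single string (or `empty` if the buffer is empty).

Answer: whwaarswww

Derivation:
After op 1 (add_cursor(8)): buffer="hgaarslmw" (len 9), cursors c1@0 c2@2 c3@7 c4@8, authorship .........
After op 2 (delete): buffer="haarsw" (len 6), cursors c1@0 c2@1 c3@5 c4@5, authorship ......
After op 3 (insert('w')): buffer="whwaarswww" (len 10), cursors c1@1 c2@3 c3@9 c4@9, authorship 1.2....34.
After op 4 (move_left): buffer="whwaarswww" (len 10), cursors c1@0 c2@2 c3@8 c4@8, authorship 1.2....34.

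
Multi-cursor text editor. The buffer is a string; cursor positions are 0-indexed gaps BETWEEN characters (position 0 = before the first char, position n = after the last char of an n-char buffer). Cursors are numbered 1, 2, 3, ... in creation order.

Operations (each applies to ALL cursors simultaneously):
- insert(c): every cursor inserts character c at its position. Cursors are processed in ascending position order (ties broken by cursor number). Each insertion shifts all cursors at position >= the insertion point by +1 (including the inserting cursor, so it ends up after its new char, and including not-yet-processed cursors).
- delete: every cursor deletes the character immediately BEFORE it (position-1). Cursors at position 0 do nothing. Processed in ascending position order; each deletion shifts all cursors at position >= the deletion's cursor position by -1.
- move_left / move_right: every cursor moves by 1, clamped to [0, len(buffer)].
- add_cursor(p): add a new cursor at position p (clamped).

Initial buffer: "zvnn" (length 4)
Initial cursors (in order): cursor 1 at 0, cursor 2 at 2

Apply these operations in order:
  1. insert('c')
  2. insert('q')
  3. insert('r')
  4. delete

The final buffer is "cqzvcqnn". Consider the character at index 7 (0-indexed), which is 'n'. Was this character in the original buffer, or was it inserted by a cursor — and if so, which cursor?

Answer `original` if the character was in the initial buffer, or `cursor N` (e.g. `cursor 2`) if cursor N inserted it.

Answer: original

Derivation:
After op 1 (insert('c')): buffer="czvcnn" (len 6), cursors c1@1 c2@4, authorship 1..2..
After op 2 (insert('q')): buffer="cqzvcqnn" (len 8), cursors c1@2 c2@6, authorship 11..22..
After op 3 (insert('r')): buffer="cqrzvcqrnn" (len 10), cursors c1@3 c2@8, authorship 111..222..
After op 4 (delete): buffer="cqzvcqnn" (len 8), cursors c1@2 c2@6, authorship 11..22..
Authorship (.=original, N=cursor N): 1 1 . . 2 2 . .
Index 7: author = original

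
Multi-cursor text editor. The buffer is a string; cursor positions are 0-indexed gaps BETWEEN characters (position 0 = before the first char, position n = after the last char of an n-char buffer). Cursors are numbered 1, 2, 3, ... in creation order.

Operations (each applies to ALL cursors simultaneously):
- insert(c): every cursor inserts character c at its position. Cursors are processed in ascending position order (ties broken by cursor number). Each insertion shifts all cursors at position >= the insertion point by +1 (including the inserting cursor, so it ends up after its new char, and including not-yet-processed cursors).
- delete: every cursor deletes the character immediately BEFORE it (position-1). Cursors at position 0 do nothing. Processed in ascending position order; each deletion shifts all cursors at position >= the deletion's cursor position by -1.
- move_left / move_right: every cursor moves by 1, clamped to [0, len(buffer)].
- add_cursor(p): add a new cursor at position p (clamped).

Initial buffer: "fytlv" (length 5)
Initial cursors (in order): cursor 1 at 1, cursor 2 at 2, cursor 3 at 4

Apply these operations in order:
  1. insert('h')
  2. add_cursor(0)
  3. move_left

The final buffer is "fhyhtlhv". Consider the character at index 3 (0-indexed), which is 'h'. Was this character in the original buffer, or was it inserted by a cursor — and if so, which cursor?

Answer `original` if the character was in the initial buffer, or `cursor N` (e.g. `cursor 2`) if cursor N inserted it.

Answer: cursor 2

Derivation:
After op 1 (insert('h')): buffer="fhyhtlhv" (len 8), cursors c1@2 c2@4 c3@7, authorship .1.2..3.
After op 2 (add_cursor(0)): buffer="fhyhtlhv" (len 8), cursors c4@0 c1@2 c2@4 c3@7, authorship .1.2..3.
After op 3 (move_left): buffer="fhyhtlhv" (len 8), cursors c4@0 c1@1 c2@3 c3@6, authorship .1.2..3.
Authorship (.=original, N=cursor N): . 1 . 2 . . 3 .
Index 3: author = 2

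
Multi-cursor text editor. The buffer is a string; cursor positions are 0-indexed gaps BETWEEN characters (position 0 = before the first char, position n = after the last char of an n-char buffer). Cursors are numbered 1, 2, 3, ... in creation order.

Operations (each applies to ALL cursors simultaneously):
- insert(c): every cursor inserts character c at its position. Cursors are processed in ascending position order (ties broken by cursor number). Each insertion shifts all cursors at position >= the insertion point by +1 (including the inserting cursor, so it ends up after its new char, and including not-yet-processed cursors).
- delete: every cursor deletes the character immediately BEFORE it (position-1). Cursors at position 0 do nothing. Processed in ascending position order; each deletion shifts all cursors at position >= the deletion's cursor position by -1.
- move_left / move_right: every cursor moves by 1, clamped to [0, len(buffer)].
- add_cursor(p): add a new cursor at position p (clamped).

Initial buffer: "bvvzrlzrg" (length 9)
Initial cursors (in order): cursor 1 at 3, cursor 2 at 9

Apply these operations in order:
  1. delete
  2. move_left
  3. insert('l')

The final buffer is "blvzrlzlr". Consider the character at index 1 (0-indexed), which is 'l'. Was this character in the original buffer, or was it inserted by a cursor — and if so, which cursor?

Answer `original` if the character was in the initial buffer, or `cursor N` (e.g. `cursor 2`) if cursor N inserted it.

Answer: cursor 1

Derivation:
After op 1 (delete): buffer="bvzrlzr" (len 7), cursors c1@2 c2@7, authorship .......
After op 2 (move_left): buffer="bvzrlzr" (len 7), cursors c1@1 c2@6, authorship .......
After op 3 (insert('l')): buffer="blvzrlzlr" (len 9), cursors c1@2 c2@8, authorship .1.....2.
Authorship (.=original, N=cursor N): . 1 . . . . . 2 .
Index 1: author = 1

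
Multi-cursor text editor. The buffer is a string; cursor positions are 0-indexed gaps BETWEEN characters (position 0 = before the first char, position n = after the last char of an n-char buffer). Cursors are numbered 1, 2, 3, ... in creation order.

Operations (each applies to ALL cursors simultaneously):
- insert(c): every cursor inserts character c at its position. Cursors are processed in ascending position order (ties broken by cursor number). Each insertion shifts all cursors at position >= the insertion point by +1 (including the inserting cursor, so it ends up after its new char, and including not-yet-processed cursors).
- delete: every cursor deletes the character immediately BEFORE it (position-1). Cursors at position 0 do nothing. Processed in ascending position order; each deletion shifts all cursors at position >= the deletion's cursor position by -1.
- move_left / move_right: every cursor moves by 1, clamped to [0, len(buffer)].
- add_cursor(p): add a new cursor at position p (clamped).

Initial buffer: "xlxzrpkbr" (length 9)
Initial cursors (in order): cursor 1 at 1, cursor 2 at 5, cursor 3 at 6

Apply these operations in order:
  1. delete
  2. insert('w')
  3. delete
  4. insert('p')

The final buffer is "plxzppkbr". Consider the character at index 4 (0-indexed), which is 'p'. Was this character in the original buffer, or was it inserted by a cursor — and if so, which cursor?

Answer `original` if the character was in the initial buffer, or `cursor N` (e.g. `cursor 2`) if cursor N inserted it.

Answer: cursor 2

Derivation:
After op 1 (delete): buffer="lxzkbr" (len 6), cursors c1@0 c2@3 c3@3, authorship ......
After op 2 (insert('w')): buffer="wlxzwwkbr" (len 9), cursors c1@1 c2@6 c3@6, authorship 1...23...
After op 3 (delete): buffer="lxzkbr" (len 6), cursors c1@0 c2@3 c3@3, authorship ......
After op 4 (insert('p')): buffer="plxzppkbr" (len 9), cursors c1@1 c2@6 c3@6, authorship 1...23...
Authorship (.=original, N=cursor N): 1 . . . 2 3 . . .
Index 4: author = 2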